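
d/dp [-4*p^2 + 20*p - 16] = 20 - 8*p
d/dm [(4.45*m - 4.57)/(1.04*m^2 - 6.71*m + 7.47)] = (-4.628*m^2 + 9.5056*m + 2.5768)/(1.0816*m^4 - 13.9568*m^3 + 60.5617*m^2 - 100.2474*m + 55.8009)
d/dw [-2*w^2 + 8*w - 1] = 8 - 4*w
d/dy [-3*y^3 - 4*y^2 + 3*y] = -9*y^2 - 8*y + 3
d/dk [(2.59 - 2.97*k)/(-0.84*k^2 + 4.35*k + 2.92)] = (-2.4948*k^2 + 4.3512*k - 19.9389)/(0.7056*k^4 - 7.308*k^3 + 14.0169*k^2 + 25.404*k + 8.5264)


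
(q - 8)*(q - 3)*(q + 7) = q^3 - 4*q^2 - 53*q + 168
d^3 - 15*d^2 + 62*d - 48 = (d - 8)*(d - 6)*(d - 1)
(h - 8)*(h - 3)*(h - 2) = h^3 - 13*h^2 + 46*h - 48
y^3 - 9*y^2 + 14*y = y*(y - 7)*(y - 2)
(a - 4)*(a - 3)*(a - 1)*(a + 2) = a^4 - 6*a^3 + 3*a^2 + 26*a - 24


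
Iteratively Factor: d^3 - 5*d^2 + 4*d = (d - 4)*(d^2 - d) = (d - 4)*(d - 1)*(d)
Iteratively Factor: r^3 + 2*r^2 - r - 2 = (r - 1)*(r^2 + 3*r + 2) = (r - 1)*(r + 1)*(r + 2)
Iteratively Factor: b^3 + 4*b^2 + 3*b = (b + 1)*(b^2 + 3*b) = b*(b + 1)*(b + 3)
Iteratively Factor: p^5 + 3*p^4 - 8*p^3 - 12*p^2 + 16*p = (p - 1)*(p^4 + 4*p^3 - 4*p^2 - 16*p) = (p - 1)*(p + 4)*(p^3 - 4*p) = (p - 1)*(p + 2)*(p + 4)*(p^2 - 2*p) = p*(p - 1)*(p + 2)*(p + 4)*(p - 2)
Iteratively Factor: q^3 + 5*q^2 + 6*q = (q)*(q^2 + 5*q + 6) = q*(q + 2)*(q + 3)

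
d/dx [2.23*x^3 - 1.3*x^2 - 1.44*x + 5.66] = 6.69*x^2 - 2.6*x - 1.44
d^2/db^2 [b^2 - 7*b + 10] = 2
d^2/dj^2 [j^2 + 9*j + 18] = 2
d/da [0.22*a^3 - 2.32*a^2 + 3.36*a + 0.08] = 0.66*a^2 - 4.64*a + 3.36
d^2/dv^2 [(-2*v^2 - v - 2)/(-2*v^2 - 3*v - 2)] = 8*(-2*v^3 + 6*v + 3)/(8*v^6 + 36*v^5 + 78*v^4 + 99*v^3 + 78*v^2 + 36*v + 8)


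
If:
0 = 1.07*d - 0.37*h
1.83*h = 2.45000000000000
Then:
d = 0.46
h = 1.34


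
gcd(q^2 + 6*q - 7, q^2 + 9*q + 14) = q + 7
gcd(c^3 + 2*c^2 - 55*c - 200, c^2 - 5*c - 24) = c - 8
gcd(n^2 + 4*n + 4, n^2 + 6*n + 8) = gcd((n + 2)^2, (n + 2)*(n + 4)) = n + 2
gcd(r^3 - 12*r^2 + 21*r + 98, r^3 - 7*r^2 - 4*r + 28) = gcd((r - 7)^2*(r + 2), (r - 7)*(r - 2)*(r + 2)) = r^2 - 5*r - 14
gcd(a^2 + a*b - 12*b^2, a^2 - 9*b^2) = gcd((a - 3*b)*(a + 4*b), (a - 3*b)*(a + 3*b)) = a - 3*b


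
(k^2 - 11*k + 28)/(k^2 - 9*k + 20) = (k - 7)/(k - 5)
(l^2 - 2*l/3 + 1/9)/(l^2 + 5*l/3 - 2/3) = (l - 1/3)/(l + 2)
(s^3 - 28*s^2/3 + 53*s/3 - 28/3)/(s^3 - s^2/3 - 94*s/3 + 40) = (s^2 - 8*s + 7)/(s^2 + s - 30)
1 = 1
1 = 1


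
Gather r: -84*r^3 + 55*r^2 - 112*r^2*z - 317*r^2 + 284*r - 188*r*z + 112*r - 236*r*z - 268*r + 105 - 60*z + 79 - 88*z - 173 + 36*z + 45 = -84*r^3 + r^2*(-112*z - 262) + r*(128 - 424*z) - 112*z + 56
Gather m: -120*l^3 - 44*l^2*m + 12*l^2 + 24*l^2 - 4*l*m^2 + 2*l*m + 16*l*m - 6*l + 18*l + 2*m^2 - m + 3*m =-120*l^3 + 36*l^2 + 12*l + m^2*(2 - 4*l) + m*(-44*l^2 + 18*l + 2)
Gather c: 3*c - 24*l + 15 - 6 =3*c - 24*l + 9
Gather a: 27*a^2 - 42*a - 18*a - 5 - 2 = 27*a^2 - 60*a - 7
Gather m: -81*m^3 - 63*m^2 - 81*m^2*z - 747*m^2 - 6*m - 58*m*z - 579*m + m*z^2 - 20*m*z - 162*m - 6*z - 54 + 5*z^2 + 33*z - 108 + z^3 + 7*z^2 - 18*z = -81*m^3 + m^2*(-81*z - 810) + m*(z^2 - 78*z - 747) + z^3 + 12*z^2 + 9*z - 162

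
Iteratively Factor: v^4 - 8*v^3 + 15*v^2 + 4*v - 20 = (v - 2)*(v^3 - 6*v^2 + 3*v + 10) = (v - 2)^2*(v^2 - 4*v - 5) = (v - 5)*(v - 2)^2*(v + 1)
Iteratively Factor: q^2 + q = (q + 1)*(q)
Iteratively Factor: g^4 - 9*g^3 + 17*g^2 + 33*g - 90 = (g - 5)*(g^3 - 4*g^2 - 3*g + 18) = (g - 5)*(g + 2)*(g^2 - 6*g + 9) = (g - 5)*(g - 3)*(g + 2)*(g - 3)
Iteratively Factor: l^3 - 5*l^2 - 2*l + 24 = (l + 2)*(l^2 - 7*l + 12) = (l - 3)*(l + 2)*(l - 4)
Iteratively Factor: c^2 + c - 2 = (c - 1)*(c + 2)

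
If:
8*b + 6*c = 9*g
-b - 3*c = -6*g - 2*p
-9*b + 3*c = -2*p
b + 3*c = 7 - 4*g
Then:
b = 21/127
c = 140/127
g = 112/127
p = -231/254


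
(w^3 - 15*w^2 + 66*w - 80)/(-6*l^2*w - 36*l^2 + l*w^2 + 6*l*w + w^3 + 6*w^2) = (w^3 - 15*w^2 + 66*w - 80)/(-6*l^2*w - 36*l^2 + l*w^2 + 6*l*w + w^3 + 6*w^2)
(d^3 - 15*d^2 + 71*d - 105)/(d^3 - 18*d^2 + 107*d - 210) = (d - 3)/(d - 6)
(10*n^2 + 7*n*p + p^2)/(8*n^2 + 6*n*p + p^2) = (5*n + p)/(4*n + p)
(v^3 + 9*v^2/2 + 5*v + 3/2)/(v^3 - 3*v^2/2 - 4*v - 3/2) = (v + 3)/(v - 3)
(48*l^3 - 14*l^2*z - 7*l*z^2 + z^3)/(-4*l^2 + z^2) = (-24*l^2 - 5*l*z + z^2)/(2*l + z)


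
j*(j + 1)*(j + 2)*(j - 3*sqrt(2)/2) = j^4 - 3*sqrt(2)*j^3/2 + 3*j^3 - 9*sqrt(2)*j^2/2 + 2*j^2 - 3*sqrt(2)*j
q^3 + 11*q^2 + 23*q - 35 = (q - 1)*(q + 5)*(q + 7)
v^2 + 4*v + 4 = (v + 2)^2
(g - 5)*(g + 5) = g^2 - 25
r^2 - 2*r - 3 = (r - 3)*(r + 1)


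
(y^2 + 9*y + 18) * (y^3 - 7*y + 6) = y^5 + 9*y^4 + 11*y^3 - 57*y^2 - 72*y + 108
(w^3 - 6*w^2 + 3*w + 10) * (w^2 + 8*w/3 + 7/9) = w^5 - 10*w^4/3 - 110*w^3/9 + 40*w^2/3 + 29*w + 70/9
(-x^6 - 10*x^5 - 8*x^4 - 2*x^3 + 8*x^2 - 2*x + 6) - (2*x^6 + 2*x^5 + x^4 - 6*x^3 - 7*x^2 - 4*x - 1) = -3*x^6 - 12*x^5 - 9*x^4 + 4*x^3 + 15*x^2 + 2*x + 7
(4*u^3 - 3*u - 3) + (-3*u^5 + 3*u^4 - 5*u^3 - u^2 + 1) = -3*u^5 + 3*u^4 - u^3 - u^2 - 3*u - 2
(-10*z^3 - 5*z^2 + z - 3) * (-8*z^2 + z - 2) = 80*z^5 + 30*z^4 + 7*z^3 + 35*z^2 - 5*z + 6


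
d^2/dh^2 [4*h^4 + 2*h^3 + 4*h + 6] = 12*h*(4*h + 1)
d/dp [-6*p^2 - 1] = -12*p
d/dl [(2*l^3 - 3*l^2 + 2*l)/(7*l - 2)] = (28*l^3 - 33*l^2 + 12*l - 4)/(49*l^2 - 28*l + 4)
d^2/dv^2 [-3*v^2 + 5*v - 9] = -6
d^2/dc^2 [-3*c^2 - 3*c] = -6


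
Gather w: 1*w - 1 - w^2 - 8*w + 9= -w^2 - 7*w + 8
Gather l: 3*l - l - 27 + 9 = 2*l - 18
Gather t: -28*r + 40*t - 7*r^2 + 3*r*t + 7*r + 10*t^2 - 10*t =-7*r^2 - 21*r + 10*t^2 + t*(3*r + 30)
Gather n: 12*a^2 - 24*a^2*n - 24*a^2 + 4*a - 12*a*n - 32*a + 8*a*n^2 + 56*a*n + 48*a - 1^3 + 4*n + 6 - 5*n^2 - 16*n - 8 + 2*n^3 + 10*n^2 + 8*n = -12*a^2 + 20*a + 2*n^3 + n^2*(8*a + 5) + n*(-24*a^2 + 44*a - 4) - 3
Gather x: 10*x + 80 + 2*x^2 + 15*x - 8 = 2*x^2 + 25*x + 72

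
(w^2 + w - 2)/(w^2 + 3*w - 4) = (w + 2)/(w + 4)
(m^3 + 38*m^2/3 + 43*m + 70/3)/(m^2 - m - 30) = (3*m^2 + 23*m + 14)/(3*(m - 6))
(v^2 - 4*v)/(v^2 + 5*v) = (v - 4)/(v + 5)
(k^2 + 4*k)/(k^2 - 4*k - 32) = k/(k - 8)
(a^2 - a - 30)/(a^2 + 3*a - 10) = (a - 6)/(a - 2)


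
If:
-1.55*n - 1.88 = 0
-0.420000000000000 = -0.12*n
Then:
No Solution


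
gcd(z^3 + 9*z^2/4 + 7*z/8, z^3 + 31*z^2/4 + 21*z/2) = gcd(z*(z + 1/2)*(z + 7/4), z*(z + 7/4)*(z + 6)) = z^2 + 7*z/4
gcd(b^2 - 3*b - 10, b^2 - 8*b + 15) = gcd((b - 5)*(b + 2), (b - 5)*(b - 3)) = b - 5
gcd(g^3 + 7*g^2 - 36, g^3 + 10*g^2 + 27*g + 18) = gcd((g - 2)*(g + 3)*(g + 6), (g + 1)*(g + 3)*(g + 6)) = g^2 + 9*g + 18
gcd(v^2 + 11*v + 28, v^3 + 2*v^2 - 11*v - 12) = v + 4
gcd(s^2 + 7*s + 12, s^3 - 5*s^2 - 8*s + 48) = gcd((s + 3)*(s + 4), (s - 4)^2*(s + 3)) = s + 3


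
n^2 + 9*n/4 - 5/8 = (n - 1/4)*(n + 5/2)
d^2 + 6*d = d*(d + 6)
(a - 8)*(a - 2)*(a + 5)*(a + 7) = a^4 + 2*a^3 - 69*a^2 - 158*a + 560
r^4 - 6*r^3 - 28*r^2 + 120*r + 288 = (r - 6)^2*(r + 2)*(r + 4)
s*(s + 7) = s^2 + 7*s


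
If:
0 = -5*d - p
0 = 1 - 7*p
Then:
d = -1/35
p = 1/7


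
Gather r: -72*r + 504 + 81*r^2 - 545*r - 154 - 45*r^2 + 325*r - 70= 36*r^2 - 292*r + 280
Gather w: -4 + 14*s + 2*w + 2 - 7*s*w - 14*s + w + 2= w*(3 - 7*s)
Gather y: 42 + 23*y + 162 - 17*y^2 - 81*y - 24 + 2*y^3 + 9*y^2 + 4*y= 2*y^3 - 8*y^2 - 54*y + 180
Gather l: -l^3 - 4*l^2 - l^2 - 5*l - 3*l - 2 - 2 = -l^3 - 5*l^2 - 8*l - 4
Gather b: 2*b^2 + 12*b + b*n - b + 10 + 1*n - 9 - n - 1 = 2*b^2 + b*(n + 11)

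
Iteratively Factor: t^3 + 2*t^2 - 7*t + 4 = (t - 1)*(t^2 + 3*t - 4) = (t - 1)^2*(t + 4)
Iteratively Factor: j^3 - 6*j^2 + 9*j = (j - 3)*(j^2 - 3*j) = j*(j - 3)*(j - 3)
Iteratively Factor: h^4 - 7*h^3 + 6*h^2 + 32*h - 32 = (h - 1)*(h^3 - 6*h^2 + 32) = (h - 1)*(h + 2)*(h^2 - 8*h + 16) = (h - 4)*(h - 1)*(h + 2)*(h - 4)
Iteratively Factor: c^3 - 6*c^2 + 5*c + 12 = (c - 4)*(c^2 - 2*c - 3) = (c - 4)*(c + 1)*(c - 3)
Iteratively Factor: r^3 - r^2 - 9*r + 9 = (r - 1)*(r^2 - 9) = (r - 1)*(r + 3)*(r - 3)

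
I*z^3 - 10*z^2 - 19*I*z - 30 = (z + 5*I)*(z + 6*I)*(I*z + 1)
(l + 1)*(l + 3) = l^2 + 4*l + 3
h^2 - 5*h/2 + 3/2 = (h - 3/2)*(h - 1)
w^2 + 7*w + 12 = (w + 3)*(w + 4)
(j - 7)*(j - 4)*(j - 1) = j^3 - 12*j^2 + 39*j - 28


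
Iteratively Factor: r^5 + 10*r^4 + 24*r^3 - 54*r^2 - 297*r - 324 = (r - 3)*(r^4 + 13*r^3 + 63*r^2 + 135*r + 108) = (r - 3)*(r + 4)*(r^3 + 9*r^2 + 27*r + 27) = (r - 3)*(r + 3)*(r + 4)*(r^2 + 6*r + 9) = (r - 3)*(r + 3)^2*(r + 4)*(r + 3)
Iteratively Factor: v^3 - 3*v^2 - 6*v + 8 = (v - 1)*(v^2 - 2*v - 8) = (v - 1)*(v + 2)*(v - 4)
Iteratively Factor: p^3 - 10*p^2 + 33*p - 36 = (p - 3)*(p^2 - 7*p + 12) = (p - 3)^2*(p - 4)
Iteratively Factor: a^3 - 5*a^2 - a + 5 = (a - 5)*(a^2 - 1) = (a - 5)*(a + 1)*(a - 1)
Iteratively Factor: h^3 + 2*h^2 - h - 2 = (h + 1)*(h^2 + h - 2) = (h - 1)*(h + 1)*(h + 2)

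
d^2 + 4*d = d*(d + 4)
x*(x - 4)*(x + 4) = x^3 - 16*x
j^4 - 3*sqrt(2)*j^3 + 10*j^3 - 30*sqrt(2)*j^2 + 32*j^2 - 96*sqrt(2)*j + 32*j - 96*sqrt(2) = (j + 2)*(j + 4)^2*(j - 3*sqrt(2))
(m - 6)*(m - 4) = m^2 - 10*m + 24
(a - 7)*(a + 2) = a^2 - 5*a - 14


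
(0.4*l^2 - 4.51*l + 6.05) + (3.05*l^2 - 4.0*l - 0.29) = 3.45*l^2 - 8.51*l + 5.76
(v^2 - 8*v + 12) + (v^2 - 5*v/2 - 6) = 2*v^2 - 21*v/2 + 6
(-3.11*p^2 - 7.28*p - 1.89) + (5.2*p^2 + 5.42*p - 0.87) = 2.09*p^2 - 1.86*p - 2.76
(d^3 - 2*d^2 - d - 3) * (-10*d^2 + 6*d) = -10*d^5 + 26*d^4 - 2*d^3 + 24*d^2 - 18*d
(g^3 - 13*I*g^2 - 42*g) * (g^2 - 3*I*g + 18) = g^5 - 16*I*g^4 - 63*g^3 - 108*I*g^2 - 756*g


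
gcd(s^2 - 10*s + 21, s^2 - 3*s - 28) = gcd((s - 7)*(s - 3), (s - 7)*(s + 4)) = s - 7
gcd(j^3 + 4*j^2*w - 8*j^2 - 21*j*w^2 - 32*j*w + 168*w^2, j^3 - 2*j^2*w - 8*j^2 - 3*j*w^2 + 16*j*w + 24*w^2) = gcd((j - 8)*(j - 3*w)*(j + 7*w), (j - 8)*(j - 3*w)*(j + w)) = -j^2 + 3*j*w + 8*j - 24*w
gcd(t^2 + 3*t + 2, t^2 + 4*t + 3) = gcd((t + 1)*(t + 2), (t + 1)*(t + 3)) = t + 1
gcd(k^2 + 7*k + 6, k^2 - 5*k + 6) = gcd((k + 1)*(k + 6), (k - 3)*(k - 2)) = 1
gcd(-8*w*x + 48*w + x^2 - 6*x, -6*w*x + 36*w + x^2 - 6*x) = x - 6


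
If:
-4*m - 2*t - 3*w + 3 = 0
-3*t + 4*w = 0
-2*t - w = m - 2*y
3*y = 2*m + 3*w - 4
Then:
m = 181/77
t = -116/77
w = -87/77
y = -69/77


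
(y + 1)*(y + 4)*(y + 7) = y^3 + 12*y^2 + 39*y + 28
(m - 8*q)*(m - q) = m^2 - 9*m*q + 8*q^2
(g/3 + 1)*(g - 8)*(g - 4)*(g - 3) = g^4/3 - 4*g^3 + 23*g^2/3 + 36*g - 96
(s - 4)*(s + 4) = s^2 - 16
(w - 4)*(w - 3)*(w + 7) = w^3 - 37*w + 84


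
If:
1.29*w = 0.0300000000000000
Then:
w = 0.02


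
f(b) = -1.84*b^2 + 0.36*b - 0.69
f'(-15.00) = 55.56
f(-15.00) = -420.09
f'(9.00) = -32.76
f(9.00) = -146.49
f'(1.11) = -3.72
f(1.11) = -2.56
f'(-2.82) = 10.74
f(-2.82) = -16.34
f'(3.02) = -10.75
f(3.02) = -16.38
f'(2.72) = -9.65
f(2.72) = -13.32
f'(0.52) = -1.55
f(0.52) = -1.00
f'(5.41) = -19.55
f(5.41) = -52.60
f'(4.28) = -15.39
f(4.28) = -32.86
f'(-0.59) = 2.53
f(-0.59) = -1.54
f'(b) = 0.36 - 3.68*b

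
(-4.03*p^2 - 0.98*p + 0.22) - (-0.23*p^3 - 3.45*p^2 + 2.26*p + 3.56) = 0.23*p^3 - 0.58*p^2 - 3.24*p - 3.34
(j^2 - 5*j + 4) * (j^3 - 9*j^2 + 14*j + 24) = j^5 - 14*j^4 + 63*j^3 - 82*j^2 - 64*j + 96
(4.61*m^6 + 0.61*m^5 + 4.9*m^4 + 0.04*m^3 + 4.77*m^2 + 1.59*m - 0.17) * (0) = 0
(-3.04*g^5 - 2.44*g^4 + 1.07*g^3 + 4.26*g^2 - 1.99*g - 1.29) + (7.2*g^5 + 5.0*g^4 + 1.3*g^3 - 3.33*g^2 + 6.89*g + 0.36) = 4.16*g^5 + 2.56*g^4 + 2.37*g^3 + 0.93*g^2 + 4.9*g - 0.93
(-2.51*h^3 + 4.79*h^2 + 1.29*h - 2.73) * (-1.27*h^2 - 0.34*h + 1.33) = 3.1877*h^5 - 5.2299*h^4 - 6.6052*h^3 + 9.3992*h^2 + 2.6439*h - 3.6309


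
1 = 1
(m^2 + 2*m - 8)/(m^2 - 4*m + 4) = (m + 4)/(m - 2)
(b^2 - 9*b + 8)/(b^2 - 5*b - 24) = (b - 1)/(b + 3)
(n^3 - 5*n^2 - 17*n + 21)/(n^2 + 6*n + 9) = (n^2 - 8*n + 7)/(n + 3)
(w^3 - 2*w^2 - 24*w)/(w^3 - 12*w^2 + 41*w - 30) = w*(w + 4)/(w^2 - 6*w + 5)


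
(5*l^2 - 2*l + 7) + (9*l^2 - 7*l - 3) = 14*l^2 - 9*l + 4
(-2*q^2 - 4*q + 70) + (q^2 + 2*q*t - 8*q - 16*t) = -q^2 + 2*q*t - 12*q - 16*t + 70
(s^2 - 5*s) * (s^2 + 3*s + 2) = s^4 - 2*s^3 - 13*s^2 - 10*s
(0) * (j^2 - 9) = 0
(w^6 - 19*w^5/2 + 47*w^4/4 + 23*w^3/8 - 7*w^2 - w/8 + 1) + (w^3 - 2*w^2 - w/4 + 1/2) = w^6 - 19*w^5/2 + 47*w^4/4 + 31*w^3/8 - 9*w^2 - 3*w/8 + 3/2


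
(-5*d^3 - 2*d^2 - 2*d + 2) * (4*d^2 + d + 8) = -20*d^5 - 13*d^4 - 50*d^3 - 10*d^2 - 14*d + 16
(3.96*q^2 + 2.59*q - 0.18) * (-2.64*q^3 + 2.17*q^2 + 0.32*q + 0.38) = -10.4544*q^5 + 1.7556*q^4 + 7.3627*q^3 + 1.943*q^2 + 0.9266*q - 0.0684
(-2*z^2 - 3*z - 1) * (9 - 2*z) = 4*z^3 - 12*z^2 - 25*z - 9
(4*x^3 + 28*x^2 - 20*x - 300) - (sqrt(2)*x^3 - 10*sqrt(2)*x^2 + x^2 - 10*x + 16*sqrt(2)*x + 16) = -sqrt(2)*x^3 + 4*x^3 + 10*sqrt(2)*x^2 + 27*x^2 - 16*sqrt(2)*x - 10*x - 316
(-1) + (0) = -1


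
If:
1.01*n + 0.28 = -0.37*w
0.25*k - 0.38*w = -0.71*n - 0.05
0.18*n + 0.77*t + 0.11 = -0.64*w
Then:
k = 2.56039603960396*w + 0.587326732673267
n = -0.366336633663366*w - 0.277227722772277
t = -0.745531696026746*w - 0.0780506622090781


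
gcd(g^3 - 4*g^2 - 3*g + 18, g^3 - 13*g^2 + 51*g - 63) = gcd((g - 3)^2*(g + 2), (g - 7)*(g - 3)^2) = g^2 - 6*g + 9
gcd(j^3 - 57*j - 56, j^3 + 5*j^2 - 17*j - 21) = j^2 + 8*j + 7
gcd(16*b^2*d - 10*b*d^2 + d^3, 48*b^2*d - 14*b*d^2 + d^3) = 8*b*d - d^2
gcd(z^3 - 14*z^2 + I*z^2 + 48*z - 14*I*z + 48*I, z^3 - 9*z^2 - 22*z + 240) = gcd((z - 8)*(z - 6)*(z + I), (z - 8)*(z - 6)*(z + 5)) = z^2 - 14*z + 48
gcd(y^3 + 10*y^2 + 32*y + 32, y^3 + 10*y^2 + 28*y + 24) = y + 2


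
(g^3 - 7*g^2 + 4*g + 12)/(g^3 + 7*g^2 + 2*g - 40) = (g^2 - 5*g - 6)/(g^2 + 9*g + 20)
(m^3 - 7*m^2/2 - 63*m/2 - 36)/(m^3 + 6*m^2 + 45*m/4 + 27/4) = 2*(m - 8)/(2*m + 3)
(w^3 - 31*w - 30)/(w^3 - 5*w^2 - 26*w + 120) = (w + 1)/(w - 4)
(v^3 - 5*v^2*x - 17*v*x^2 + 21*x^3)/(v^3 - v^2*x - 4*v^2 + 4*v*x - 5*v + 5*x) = (v^2 - 4*v*x - 21*x^2)/(v^2 - 4*v - 5)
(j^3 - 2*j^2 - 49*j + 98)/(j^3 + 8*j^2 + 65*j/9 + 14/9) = 9*(j^2 - 9*j + 14)/(9*j^2 + 9*j + 2)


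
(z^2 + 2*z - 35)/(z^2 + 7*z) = (z - 5)/z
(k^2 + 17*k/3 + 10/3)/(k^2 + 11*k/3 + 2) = (k + 5)/(k + 3)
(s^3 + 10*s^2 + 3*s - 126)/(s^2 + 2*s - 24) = (s^2 + 4*s - 21)/(s - 4)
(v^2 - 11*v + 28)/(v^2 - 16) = (v - 7)/(v + 4)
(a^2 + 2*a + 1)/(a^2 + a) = (a + 1)/a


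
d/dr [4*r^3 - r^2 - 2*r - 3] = 12*r^2 - 2*r - 2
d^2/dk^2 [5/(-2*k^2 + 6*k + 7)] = 20*(-2*k^2 + 6*k + 2*(2*k - 3)^2 + 7)/(-2*k^2 + 6*k + 7)^3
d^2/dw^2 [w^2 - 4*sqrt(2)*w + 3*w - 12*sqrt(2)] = 2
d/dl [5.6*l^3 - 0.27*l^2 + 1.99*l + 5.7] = 16.8*l^2 - 0.54*l + 1.99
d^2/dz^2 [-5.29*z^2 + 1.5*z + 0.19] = -10.5800000000000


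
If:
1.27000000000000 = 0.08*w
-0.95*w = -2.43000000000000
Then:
No Solution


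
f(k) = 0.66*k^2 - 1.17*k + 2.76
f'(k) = 1.32*k - 1.17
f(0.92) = 2.24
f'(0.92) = 0.04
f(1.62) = 2.60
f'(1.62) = 0.97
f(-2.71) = 10.78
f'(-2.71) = -4.75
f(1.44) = 2.44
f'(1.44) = 0.73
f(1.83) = 2.83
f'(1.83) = 1.25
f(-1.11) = 4.87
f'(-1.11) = -2.64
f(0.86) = 2.24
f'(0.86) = -0.03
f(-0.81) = 4.14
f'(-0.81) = -2.24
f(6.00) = 19.50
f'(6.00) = 6.75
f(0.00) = 2.76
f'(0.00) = -1.17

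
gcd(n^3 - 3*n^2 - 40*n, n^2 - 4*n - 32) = n - 8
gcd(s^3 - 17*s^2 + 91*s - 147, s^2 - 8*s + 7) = s - 7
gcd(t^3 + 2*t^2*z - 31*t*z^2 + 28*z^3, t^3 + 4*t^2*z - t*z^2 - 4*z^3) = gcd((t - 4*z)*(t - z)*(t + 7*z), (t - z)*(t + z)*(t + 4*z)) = -t + z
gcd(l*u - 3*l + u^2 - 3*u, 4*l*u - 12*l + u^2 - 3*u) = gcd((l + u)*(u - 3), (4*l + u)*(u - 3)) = u - 3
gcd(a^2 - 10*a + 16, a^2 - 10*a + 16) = a^2 - 10*a + 16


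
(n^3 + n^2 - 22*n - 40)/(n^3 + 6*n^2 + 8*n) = (n - 5)/n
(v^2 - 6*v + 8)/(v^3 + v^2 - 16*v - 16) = (v - 2)/(v^2 + 5*v + 4)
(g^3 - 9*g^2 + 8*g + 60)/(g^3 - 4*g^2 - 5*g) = (g^2 - 4*g - 12)/(g*(g + 1))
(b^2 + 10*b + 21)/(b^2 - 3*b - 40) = (b^2 + 10*b + 21)/(b^2 - 3*b - 40)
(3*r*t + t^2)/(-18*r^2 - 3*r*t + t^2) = -t/(6*r - t)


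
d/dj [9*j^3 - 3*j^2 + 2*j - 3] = 27*j^2 - 6*j + 2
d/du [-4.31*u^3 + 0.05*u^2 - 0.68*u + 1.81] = -12.93*u^2 + 0.1*u - 0.68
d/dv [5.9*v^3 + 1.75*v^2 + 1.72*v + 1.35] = 17.7*v^2 + 3.5*v + 1.72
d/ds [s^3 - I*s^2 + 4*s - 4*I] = 3*s^2 - 2*I*s + 4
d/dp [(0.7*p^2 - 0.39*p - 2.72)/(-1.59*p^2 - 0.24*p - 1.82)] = (-0.7881*p^2 - 11.1976*p + 0.0570000000000001)/(2.5281*p^4 + 0.7632*p^3 + 5.8452*p^2 + 0.8736*p + 3.3124)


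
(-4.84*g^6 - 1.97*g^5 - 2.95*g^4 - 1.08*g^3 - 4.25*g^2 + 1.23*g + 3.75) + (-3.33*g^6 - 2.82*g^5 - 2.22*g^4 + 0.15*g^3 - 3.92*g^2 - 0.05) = -8.17*g^6 - 4.79*g^5 - 5.17*g^4 - 0.93*g^3 - 8.17*g^2 + 1.23*g + 3.7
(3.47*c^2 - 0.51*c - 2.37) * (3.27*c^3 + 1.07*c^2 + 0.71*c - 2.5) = 11.3469*c^5 + 2.0452*c^4 - 5.8319*c^3 - 11.573*c^2 - 0.4077*c + 5.925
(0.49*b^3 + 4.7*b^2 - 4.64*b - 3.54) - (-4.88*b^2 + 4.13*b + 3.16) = 0.49*b^3 + 9.58*b^2 - 8.77*b - 6.7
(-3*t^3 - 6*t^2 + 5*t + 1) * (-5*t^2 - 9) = 15*t^5 + 30*t^4 + 2*t^3 + 49*t^2 - 45*t - 9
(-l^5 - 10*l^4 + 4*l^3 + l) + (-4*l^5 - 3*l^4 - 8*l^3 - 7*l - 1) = -5*l^5 - 13*l^4 - 4*l^3 - 6*l - 1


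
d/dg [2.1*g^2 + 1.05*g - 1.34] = 4.2*g + 1.05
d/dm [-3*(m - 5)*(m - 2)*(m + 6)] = -9*m^2 + 6*m + 96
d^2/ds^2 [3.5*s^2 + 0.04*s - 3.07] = 7.00000000000000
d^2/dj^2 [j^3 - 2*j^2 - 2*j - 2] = 6*j - 4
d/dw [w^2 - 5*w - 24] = 2*w - 5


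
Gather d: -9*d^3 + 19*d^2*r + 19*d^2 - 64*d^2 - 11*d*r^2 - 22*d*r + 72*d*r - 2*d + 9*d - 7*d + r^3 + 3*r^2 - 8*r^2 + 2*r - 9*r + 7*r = -9*d^3 + d^2*(19*r - 45) + d*(-11*r^2 + 50*r) + r^3 - 5*r^2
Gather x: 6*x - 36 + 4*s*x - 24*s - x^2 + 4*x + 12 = -24*s - x^2 + x*(4*s + 10) - 24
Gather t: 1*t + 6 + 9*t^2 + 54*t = 9*t^2 + 55*t + 6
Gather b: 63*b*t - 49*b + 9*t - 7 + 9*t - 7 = b*(63*t - 49) + 18*t - 14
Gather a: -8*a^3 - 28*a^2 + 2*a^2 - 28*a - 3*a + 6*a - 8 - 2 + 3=-8*a^3 - 26*a^2 - 25*a - 7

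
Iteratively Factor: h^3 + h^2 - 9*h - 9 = (h + 3)*(h^2 - 2*h - 3) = (h - 3)*(h + 3)*(h + 1)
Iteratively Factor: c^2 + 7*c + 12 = (c + 3)*(c + 4)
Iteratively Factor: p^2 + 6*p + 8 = (p + 4)*(p + 2)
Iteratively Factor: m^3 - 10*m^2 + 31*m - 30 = (m - 5)*(m^2 - 5*m + 6) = (m - 5)*(m - 2)*(m - 3)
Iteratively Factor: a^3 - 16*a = (a + 4)*(a^2 - 4*a) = a*(a + 4)*(a - 4)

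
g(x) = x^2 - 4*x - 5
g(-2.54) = 11.61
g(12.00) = 91.00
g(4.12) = -4.51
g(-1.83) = 5.67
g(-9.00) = 112.00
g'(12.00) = 20.00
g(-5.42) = 46.06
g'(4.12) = 4.24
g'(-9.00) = -22.00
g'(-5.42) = -14.84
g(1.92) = -8.99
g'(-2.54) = -9.08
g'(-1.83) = -7.66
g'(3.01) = 2.02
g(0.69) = -7.28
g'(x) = 2*x - 4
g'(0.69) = -2.62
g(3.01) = -7.98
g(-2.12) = 7.97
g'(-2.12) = -8.24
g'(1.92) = -0.16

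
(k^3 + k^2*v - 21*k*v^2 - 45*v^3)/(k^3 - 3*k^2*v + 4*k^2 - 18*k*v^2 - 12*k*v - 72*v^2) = (-k^2 + 2*k*v + 15*v^2)/(-k^2 + 6*k*v - 4*k + 24*v)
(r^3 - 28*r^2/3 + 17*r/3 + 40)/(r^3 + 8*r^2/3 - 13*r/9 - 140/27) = 9*(r^2 - 11*r + 24)/(9*r^2 + 9*r - 28)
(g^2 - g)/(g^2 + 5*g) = (g - 1)/(g + 5)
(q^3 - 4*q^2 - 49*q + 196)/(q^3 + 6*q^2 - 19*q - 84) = (q - 7)/(q + 3)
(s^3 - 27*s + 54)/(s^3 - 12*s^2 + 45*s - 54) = (s + 6)/(s - 6)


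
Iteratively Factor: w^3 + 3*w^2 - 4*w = (w + 4)*(w^2 - w) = w*(w + 4)*(w - 1)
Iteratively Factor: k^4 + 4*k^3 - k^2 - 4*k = (k + 4)*(k^3 - k) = k*(k + 4)*(k^2 - 1) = k*(k + 1)*(k + 4)*(k - 1)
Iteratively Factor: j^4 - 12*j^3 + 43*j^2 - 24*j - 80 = (j + 1)*(j^3 - 13*j^2 + 56*j - 80) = (j - 5)*(j + 1)*(j^2 - 8*j + 16) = (j - 5)*(j - 4)*(j + 1)*(j - 4)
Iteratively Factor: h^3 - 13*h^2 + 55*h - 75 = (h - 3)*(h^2 - 10*h + 25) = (h - 5)*(h - 3)*(h - 5)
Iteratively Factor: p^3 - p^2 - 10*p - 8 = (p + 1)*(p^2 - 2*p - 8) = (p + 1)*(p + 2)*(p - 4)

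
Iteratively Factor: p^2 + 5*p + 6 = (p + 2)*(p + 3)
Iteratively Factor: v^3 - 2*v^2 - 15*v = (v - 5)*(v^2 + 3*v) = (v - 5)*(v + 3)*(v)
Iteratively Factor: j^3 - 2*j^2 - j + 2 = (j - 2)*(j^2 - 1) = (j - 2)*(j + 1)*(j - 1)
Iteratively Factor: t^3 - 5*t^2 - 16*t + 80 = (t - 4)*(t^2 - t - 20) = (t - 5)*(t - 4)*(t + 4)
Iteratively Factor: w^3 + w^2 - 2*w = (w)*(w^2 + w - 2) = w*(w - 1)*(w + 2)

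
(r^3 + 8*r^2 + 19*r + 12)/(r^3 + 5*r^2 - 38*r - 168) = (r^2 + 4*r + 3)/(r^2 + r - 42)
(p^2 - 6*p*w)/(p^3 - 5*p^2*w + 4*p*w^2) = (p - 6*w)/(p^2 - 5*p*w + 4*w^2)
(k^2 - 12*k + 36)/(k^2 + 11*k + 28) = (k^2 - 12*k + 36)/(k^2 + 11*k + 28)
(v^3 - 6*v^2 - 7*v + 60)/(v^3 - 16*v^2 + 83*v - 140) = (v + 3)/(v - 7)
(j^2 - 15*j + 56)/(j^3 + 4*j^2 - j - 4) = (j^2 - 15*j + 56)/(j^3 + 4*j^2 - j - 4)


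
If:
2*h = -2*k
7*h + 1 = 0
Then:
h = -1/7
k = 1/7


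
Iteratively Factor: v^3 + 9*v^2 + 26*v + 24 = (v + 3)*(v^2 + 6*v + 8) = (v + 2)*(v + 3)*(v + 4)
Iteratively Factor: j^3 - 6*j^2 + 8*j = (j - 4)*(j^2 - 2*j) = j*(j - 4)*(j - 2)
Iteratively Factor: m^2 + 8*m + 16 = (m + 4)*(m + 4)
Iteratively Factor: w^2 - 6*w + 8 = (w - 4)*(w - 2)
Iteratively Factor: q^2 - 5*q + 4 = (q - 1)*(q - 4)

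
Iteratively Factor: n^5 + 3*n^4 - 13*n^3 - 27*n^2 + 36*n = (n - 1)*(n^4 + 4*n^3 - 9*n^2 - 36*n) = n*(n - 1)*(n^3 + 4*n^2 - 9*n - 36) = n*(n - 1)*(n + 4)*(n^2 - 9) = n*(n - 1)*(n + 3)*(n + 4)*(n - 3)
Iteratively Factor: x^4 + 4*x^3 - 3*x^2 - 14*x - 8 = (x + 1)*(x^3 + 3*x^2 - 6*x - 8) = (x - 2)*(x + 1)*(x^2 + 5*x + 4) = (x - 2)*(x + 1)*(x + 4)*(x + 1)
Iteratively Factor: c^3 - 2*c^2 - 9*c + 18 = (c - 2)*(c^2 - 9) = (c - 2)*(c + 3)*(c - 3)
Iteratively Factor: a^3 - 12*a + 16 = (a - 2)*(a^2 + 2*a - 8) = (a - 2)^2*(a + 4)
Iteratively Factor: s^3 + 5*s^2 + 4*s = (s + 4)*(s^2 + s) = s*(s + 4)*(s + 1)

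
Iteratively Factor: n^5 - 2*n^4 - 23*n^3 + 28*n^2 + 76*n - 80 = (n - 1)*(n^4 - n^3 - 24*n^2 + 4*n + 80) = (n - 5)*(n - 1)*(n^3 + 4*n^2 - 4*n - 16) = (n - 5)*(n - 1)*(n + 2)*(n^2 + 2*n - 8) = (n - 5)*(n - 2)*(n - 1)*(n + 2)*(n + 4)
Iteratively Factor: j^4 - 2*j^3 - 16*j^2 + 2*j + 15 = (j - 5)*(j^3 + 3*j^2 - j - 3) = (j - 5)*(j + 3)*(j^2 - 1) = (j - 5)*(j - 1)*(j + 3)*(j + 1)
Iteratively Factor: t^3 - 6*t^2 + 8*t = (t)*(t^2 - 6*t + 8) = t*(t - 4)*(t - 2)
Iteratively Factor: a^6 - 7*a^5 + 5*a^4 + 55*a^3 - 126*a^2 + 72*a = (a - 1)*(a^5 - 6*a^4 - a^3 + 54*a^2 - 72*a) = (a - 4)*(a - 1)*(a^4 - 2*a^3 - 9*a^2 + 18*a) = (a - 4)*(a - 3)*(a - 1)*(a^3 + a^2 - 6*a) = a*(a - 4)*(a - 3)*(a - 1)*(a^2 + a - 6) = a*(a - 4)*(a - 3)*(a - 1)*(a + 3)*(a - 2)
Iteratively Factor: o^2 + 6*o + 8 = (o + 2)*(o + 4)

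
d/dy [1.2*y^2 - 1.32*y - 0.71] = 2.4*y - 1.32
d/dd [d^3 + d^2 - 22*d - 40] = 3*d^2 + 2*d - 22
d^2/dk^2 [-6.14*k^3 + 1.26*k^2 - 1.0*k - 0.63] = 2.52 - 36.84*k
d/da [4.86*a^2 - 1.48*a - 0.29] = 9.72*a - 1.48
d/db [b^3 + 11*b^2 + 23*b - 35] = 3*b^2 + 22*b + 23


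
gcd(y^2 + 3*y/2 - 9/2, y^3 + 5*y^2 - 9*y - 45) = y + 3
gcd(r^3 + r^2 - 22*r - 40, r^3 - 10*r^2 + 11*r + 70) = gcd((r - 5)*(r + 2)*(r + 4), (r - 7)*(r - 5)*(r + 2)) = r^2 - 3*r - 10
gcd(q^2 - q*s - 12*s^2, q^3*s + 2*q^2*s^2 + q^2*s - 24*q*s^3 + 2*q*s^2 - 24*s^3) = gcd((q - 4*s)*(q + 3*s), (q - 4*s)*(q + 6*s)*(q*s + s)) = q - 4*s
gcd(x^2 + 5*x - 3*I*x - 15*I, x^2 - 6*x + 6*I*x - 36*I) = 1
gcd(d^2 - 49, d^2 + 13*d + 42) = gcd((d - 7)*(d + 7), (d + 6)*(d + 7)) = d + 7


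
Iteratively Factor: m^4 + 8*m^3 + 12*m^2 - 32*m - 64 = (m - 2)*(m^3 + 10*m^2 + 32*m + 32) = (m - 2)*(m + 2)*(m^2 + 8*m + 16) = (m - 2)*(m + 2)*(m + 4)*(m + 4)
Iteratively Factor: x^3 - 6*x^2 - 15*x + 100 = (x - 5)*(x^2 - x - 20) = (x - 5)*(x + 4)*(x - 5)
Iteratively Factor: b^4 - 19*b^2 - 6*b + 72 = (b + 3)*(b^3 - 3*b^2 - 10*b + 24) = (b - 2)*(b + 3)*(b^2 - b - 12) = (b - 2)*(b + 3)^2*(b - 4)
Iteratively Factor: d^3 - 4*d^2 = (d)*(d^2 - 4*d) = d*(d - 4)*(d)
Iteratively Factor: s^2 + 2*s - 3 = (s - 1)*(s + 3)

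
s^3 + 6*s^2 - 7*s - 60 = (s - 3)*(s + 4)*(s + 5)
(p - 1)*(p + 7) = p^2 + 6*p - 7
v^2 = v^2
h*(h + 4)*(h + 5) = h^3 + 9*h^2 + 20*h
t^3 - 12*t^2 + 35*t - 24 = (t - 8)*(t - 3)*(t - 1)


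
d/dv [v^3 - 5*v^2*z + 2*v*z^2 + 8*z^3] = 3*v^2 - 10*v*z + 2*z^2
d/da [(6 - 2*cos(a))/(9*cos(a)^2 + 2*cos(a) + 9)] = 6*(-3*cos(a)^2 + 18*cos(a) + 5)*sin(a)/(-9*sin(a)^2 + 2*cos(a) + 18)^2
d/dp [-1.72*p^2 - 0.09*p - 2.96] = -3.44*p - 0.09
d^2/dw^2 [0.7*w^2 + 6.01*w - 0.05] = 1.40000000000000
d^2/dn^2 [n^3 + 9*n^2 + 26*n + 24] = 6*n + 18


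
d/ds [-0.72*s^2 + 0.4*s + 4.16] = 0.4 - 1.44*s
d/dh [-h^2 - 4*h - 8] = -2*h - 4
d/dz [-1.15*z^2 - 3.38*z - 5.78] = -2.3*z - 3.38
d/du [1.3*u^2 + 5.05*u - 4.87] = 2.6*u + 5.05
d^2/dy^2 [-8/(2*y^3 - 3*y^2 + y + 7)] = 16*(3*(2*y - 1)*(2*y^3 - 3*y^2 + y + 7) - (6*y^2 - 6*y + 1)^2)/(2*y^3 - 3*y^2 + y + 7)^3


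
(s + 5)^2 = s^2 + 10*s + 25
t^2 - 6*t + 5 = (t - 5)*(t - 1)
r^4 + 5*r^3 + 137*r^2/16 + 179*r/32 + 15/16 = (r + 1/4)*(r + 5/4)*(r + 3/2)*(r + 2)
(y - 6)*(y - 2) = y^2 - 8*y + 12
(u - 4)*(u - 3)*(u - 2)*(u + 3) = u^4 - 6*u^3 - u^2 + 54*u - 72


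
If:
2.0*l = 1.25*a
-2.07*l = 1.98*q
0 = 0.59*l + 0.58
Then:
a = -1.57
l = -0.98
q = 1.03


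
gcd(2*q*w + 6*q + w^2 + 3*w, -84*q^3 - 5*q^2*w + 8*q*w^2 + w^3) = 1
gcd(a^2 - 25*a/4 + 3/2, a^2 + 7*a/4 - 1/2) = a - 1/4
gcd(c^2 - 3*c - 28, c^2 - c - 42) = c - 7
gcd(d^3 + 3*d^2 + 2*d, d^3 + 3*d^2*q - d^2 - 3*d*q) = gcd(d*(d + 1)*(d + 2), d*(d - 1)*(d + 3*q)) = d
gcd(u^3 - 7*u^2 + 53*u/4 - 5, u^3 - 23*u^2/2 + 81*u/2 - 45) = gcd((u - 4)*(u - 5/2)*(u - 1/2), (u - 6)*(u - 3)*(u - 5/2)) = u - 5/2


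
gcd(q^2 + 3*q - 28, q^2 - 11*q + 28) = q - 4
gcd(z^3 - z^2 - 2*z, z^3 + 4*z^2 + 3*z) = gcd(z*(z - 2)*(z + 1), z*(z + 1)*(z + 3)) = z^2 + z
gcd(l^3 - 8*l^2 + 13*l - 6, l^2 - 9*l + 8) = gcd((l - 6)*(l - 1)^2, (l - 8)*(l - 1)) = l - 1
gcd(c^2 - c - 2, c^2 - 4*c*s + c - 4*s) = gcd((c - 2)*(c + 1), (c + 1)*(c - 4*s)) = c + 1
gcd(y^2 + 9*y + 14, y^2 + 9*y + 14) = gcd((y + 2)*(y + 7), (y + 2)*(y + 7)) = y^2 + 9*y + 14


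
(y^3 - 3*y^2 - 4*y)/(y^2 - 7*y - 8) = y*(y - 4)/(y - 8)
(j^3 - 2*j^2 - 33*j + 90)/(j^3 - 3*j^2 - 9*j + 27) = (j^2 + j - 30)/(j^2 - 9)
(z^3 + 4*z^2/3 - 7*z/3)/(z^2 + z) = (3*z^2 + 4*z - 7)/(3*(z + 1))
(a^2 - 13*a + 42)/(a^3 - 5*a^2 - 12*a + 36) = (a - 7)/(a^2 + a - 6)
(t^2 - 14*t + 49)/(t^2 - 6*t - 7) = (t - 7)/(t + 1)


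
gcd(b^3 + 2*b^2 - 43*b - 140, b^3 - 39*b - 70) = b^2 - 2*b - 35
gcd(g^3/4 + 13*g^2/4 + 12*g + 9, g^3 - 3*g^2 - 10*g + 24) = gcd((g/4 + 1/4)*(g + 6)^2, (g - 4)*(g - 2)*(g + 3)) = 1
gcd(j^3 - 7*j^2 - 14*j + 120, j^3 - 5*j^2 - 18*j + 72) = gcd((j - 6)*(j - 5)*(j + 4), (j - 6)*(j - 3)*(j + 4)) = j^2 - 2*j - 24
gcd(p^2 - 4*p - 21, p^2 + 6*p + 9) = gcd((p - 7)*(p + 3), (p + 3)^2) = p + 3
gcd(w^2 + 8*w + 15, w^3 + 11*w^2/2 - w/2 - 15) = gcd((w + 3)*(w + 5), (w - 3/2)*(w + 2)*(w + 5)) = w + 5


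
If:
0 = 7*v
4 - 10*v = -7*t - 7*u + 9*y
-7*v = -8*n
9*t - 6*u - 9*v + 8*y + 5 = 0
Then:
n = 0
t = -2*y/105 - 59/105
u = 137*y/105 - 1/105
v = 0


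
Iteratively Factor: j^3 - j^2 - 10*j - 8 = (j - 4)*(j^2 + 3*j + 2) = (j - 4)*(j + 1)*(j + 2)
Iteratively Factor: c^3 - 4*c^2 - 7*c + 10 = (c - 1)*(c^2 - 3*c - 10) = (c - 1)*(c + 2)*(c - 5)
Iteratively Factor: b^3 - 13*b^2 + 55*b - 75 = (b - 3)*(b^2 - 10*b + 25) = (b - 5)*(b - 3)*(b - 5)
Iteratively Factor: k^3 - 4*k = (k + 2)*(k^2 - 2*k) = (k - 2)*(k + 2)*(k)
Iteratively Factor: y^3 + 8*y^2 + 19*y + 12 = (y + 3)*(y^2 + 5*y + 4) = (y + 3)*(y + 4)*(y + 1)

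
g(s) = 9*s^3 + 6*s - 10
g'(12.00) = 3894.00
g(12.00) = 15614.00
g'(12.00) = 3894.00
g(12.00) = 15614.00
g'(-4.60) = 577.32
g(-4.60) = -913.62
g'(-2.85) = 225.31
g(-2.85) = -235.44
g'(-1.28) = 50.24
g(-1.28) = -36.55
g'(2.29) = 147.59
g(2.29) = 111.82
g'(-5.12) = 713.79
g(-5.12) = -1248.68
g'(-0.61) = 16.05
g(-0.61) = -15.70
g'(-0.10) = 6.27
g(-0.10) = -10.61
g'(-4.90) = 654.27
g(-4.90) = -1098.24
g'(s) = 27*s^2 + 6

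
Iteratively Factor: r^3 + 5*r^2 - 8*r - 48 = (r + 4)*(r^2 + r - 12) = (r - 3)*(r + 4)*(r + 4)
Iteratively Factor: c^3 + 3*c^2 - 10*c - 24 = (c + 2)*(c^2 + c - 12) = (c + 2)*(c + 4)*(c - 3)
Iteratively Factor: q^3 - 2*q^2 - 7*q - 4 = (q - 4)*(q^2 + 2*q + 1) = (q - 4)*(q + 1)*(q + 1)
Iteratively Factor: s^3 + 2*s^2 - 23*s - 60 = (s + 3)*(s^2 - s - 20) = (s + 3)*(s + 4)*(s - 5)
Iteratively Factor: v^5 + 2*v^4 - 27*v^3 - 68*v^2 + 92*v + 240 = (v + 4)*(v^4 - 2*v^3 - 19*v^2 + 8*v + 60) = (v - 5)*(v + 4)*(v^3 + 3*v^2 - 4*v - 12) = (v - 5)*(v + 3)*(v + 4)*(v^2 - 4) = (v - 5)*(v + 2)*(v + 3)*(v + 4)*(v - 2)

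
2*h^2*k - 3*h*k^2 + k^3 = k*(-2*h + k)*(-h + k)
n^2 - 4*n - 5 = (n - 5)*(n + 1)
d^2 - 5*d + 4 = (d - 4)*(d - 1)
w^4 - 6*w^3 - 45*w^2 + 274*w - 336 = (w - 8)*(w - 3)*(w - 2)*(w + 7)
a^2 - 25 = (a - 5)*(a + 5)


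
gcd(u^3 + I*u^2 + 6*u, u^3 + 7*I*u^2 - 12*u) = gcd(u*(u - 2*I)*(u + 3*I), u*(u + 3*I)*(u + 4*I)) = u^2 + 3*I*u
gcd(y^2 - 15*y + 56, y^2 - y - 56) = y - 8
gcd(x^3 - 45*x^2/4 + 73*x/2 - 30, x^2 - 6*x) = x - 6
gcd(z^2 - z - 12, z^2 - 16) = z - 4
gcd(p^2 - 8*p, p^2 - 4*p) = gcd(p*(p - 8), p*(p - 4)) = p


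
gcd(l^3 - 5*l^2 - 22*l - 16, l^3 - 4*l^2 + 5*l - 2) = 1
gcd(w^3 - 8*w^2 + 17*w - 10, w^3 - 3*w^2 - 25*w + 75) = w - 5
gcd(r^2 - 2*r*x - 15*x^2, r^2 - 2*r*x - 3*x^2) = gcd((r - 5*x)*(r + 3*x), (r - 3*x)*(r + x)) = 1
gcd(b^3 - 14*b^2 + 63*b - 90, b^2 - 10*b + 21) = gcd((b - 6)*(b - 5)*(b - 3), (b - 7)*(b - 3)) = b - 3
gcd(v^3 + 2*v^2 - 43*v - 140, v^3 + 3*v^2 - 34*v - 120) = v^2 + 9*v + 20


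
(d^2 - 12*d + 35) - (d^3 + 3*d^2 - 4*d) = -d^3 - 2*d^2 - 8*d + 35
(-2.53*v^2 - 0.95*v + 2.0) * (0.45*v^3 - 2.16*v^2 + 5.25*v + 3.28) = -1.1385*v^5 + 5.0373*v^4 - 10.3305*v^3 - 17.6059*v^2 + 7.384*v + 6.56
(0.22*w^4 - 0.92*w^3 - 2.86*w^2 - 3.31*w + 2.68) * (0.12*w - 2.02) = 0.0264*w^5 - 0.5548*w^4 + 1.5152*w^3 + 5.38*w^2 + 7.0078*w - 5.4136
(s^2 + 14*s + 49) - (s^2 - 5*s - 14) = 19*s + 63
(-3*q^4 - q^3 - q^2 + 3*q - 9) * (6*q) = -18*q^5 - 6*q^4 - 6*q^3 + 18*q^2 - 54*q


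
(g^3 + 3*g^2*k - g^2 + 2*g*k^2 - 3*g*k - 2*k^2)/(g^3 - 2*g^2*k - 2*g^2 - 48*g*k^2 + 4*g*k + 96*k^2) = (g^3 + 3*g^2*k - g^2 + 2*g*k^2 - 3*g*k - 2*k^2)/(g^3 - 2*g^2*k - 2*g^2 - 48*g*k^2 + 4*g*k + 96*k^2)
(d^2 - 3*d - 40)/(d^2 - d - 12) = (-d^2 + 3*d + 40)/(-d^2 + d + 12)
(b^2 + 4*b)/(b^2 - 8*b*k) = (b + 4)/(b - 8*k)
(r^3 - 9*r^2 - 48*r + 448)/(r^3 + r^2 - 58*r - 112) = (r - 8)/(r + 2)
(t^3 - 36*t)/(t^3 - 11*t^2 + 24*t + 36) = t*(t + 6)/(t^2 - 5*t - 6)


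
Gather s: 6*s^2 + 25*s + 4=6*s^2 + 25*s + 4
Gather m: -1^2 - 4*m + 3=2 - 4*m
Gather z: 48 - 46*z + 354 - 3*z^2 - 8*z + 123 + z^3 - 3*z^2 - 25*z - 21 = z^3 - 6*z^2 - 79*z + 504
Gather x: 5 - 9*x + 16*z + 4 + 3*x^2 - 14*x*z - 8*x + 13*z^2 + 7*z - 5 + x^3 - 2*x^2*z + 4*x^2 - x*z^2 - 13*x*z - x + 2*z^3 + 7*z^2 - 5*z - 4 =x^3 + x^2*(7 - 2*z) + x*(-z^2 - 27*z - 18) + 2*z^3 + 20*z^2 + 18*z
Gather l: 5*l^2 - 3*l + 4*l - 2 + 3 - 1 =5*l^2 + l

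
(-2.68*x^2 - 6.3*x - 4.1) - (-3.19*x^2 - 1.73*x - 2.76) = 0.51*x^2 - 4.57*x - 1.34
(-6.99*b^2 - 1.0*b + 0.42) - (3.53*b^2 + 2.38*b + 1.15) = -10.52*b^2 - 3.38*b - 0.73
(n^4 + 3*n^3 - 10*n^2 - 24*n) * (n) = n^5 + 3*n^4 - 10*n^3 - 24*n^2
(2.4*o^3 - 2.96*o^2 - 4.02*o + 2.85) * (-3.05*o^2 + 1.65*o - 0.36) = -7.32*o^5 + 12.988*o^4 + 6.513*o^3 - 14.2599*o^2 + 6.1497*o - 1.026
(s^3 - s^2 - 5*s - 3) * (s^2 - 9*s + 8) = s^5 - 10*s^4 + 12*s^3 + 34*s^2 - 13*s - 24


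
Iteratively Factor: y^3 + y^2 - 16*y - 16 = (y + 1)*(y^2 - 16) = (y - 4)*(y + 1)*(y + 4)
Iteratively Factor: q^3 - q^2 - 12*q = (q - 4)*(q^2 + 3*q) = q*(q - 4)*(q + 3)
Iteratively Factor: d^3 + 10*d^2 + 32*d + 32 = (d + 4)*(d^2 + 6*d + 8) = (d + 4)^2*(d + 2)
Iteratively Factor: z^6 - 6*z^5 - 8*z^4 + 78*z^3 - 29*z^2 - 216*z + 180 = (z - 5)*(z^5 - z^4 - 13*z^3 + 13*z^2 + 36*z - 36) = (z - 5)*(z - 2)*(z^4 + z^3 - 11*z^2 - 9*z + 18) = (z - 5)*(z - 2)*(z + 2)*(z^3 - z^2 - 9*z + 9) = (z - 5)*(z - 2)*(z - 1)*(z + 2)*(z^2 - 9) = (z - 5)*(z - 2)*(z - 1)*(z + 2)*(z + 3)*(z - 3)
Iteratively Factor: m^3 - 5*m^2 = (m)*(m^2 - 5*m) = m*(m - 5)*(m)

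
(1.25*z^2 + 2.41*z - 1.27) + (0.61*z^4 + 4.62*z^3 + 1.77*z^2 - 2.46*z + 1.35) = 0.61*z^4 + 4.62*z^3 + 3.02*z^2 - 0.0499999999999998*z + 0.0800000000000001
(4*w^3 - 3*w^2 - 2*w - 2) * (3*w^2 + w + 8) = 12*w^5 - 5*w^4 + 23*w^3 - 32*w^2 - 18*w - 16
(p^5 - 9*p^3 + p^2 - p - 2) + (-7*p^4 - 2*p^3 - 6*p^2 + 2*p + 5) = p^5 - 7*p^4 - 11*p^3 - 5*p^2 + p + 3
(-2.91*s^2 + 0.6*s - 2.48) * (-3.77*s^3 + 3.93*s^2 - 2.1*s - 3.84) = 10.9707*s^5 - 13.6983*s^4 + 17.8186*s^3 + 0.168000000000001*s^2 + 2.904*s + 9.5232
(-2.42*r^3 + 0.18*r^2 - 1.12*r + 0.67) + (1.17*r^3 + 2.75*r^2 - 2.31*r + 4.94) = -1.25*r^3 + 2.93*r^2 - 3.43*r + 5.61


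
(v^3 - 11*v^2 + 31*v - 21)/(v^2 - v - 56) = (-v^3 + 11*v^2 - 31*v + 21)/(-v^2 + v + 56)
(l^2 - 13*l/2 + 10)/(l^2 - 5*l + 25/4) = 2*(l - 4)/(2*l - 5)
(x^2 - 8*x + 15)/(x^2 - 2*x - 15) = (x - 3)/(x + 3)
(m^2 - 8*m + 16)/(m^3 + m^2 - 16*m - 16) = (m - 4)/(m^2 + 5*m + 4)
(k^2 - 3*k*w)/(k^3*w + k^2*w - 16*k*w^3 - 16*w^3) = k*(k - 3*w)/(w*(k^3 + k^2 - 16*k*w^2 - 16*w^2))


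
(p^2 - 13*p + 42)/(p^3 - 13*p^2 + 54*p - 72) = (p - 7)/(p^2 - 7*p + 12)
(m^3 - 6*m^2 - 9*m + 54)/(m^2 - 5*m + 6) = (m^2 - 3*m - 18)/(m - 2)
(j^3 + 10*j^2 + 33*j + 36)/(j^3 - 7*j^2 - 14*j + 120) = (j^2 + 6*j + 9)/(j^2 - 11*j + 30)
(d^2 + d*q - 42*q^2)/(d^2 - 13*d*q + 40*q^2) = (d^2 + d*q - 42*q^2)/(d^2 - 13*d*q + 40*q^2)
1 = 1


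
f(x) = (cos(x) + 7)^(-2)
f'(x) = 2*sin(x)/(cos(x) + 7)^3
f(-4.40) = 0.02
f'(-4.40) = 0.01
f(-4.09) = 0.02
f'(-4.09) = 0.01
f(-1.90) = 0.02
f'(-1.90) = -0.01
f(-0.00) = 0.02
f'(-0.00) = 0.00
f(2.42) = 0.03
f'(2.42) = 0.01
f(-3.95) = 0.03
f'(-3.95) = 0.01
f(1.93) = 0.02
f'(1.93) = 0.01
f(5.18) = 0.02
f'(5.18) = -0.00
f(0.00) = 0.02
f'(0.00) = 0.00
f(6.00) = 0.02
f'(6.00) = 0.00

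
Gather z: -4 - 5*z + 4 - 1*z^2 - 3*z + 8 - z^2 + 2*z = -2*z^2 - 6*z + 8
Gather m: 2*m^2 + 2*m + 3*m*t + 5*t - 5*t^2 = 2*m^2 + m*(3*t + 2) - 5*t^2 + 5*t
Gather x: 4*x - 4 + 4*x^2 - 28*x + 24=4*x^2 - 24*x + 20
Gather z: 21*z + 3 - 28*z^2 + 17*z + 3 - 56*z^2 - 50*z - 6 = -84*z^2 - 12*z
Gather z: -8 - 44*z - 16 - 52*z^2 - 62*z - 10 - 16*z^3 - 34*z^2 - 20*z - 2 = -16*z^3 - 86*z^2 - 126*z - 36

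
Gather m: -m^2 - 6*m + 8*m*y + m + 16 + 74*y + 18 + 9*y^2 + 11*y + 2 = -m^2 + m*(8*y - 5) + 9*y^2 + 85*y + 36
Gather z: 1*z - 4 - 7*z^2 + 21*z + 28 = -7*z^2 + 22*z + 24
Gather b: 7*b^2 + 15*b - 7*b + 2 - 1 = 7*b^2 + 8*b + 1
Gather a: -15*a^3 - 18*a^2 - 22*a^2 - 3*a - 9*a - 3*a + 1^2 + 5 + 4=-15*a^3 - 40*a^2 - 15*a + 10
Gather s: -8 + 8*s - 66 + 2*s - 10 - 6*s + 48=4*s - 36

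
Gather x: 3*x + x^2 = x^2 + 3*x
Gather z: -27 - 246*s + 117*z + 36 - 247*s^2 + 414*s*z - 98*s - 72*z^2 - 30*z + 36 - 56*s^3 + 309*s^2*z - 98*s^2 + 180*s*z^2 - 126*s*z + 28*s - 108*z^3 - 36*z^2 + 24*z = -56*s^3 - 345*s^2 - 316*s - 108*z^3 + z^2*(180*s - 108) + z*(309*s^2 + 288*s + 111) + 45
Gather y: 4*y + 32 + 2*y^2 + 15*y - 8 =2*y^2 + 19*y + 24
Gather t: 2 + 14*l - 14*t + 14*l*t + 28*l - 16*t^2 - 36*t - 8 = 42*l - 16*t^2 + t*(14*l - 50) - 6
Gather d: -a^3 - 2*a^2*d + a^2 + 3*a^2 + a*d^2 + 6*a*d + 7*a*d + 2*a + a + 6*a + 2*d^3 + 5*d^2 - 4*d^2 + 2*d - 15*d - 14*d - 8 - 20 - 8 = -a^3 + 4*a^2 + 9*a + 2*d^3 + d^2*(a + 1) + d*(-2*a^2 + 13*a - 27) - 36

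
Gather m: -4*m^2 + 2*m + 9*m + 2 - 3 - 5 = -4*m^2 + 11*m - 6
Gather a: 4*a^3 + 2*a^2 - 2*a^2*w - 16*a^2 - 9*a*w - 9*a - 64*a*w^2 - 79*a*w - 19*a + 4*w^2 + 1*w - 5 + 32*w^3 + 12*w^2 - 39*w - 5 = 4*a^3 + a^2*(-2*w - 14) + a*(-64*w^2 - 88*w - 28) + 32*w^3 + 16*w^2 - 38*w - 10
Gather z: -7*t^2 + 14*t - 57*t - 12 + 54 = -7*t^2 - 43*t + 42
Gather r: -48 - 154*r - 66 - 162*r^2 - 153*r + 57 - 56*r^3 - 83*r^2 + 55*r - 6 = -56*r^3 - 245*r^2 - 252*r - 63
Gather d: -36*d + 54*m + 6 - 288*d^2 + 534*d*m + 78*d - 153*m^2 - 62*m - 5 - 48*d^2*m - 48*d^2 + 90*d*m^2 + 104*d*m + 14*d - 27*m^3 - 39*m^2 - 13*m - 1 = d^2*(-48*m - 336) + d*(90*m^2 + 638*m + 56) - 27*m^3 - 192*m^2 - 21*m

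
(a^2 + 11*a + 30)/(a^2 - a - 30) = (a + 6)/(a - 6)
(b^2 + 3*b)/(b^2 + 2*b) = (b + 3)/(b + 2)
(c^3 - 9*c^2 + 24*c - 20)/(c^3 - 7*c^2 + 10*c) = (c - 2)/c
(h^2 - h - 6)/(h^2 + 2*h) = (h - 3)/h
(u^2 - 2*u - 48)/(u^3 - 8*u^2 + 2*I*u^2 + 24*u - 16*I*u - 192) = (u + 6)/(u^2 + 2*I*u + 24)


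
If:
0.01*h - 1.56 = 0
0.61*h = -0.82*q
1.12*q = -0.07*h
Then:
No Solution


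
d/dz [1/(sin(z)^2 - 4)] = -2*sin(z)*cos(z)/(sin(z)^2 - 4)^2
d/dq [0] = 0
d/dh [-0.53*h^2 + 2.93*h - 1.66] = 2.93 - 1.06*h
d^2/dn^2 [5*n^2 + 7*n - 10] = 10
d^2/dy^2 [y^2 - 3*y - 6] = 2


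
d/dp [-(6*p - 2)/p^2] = 2*(3*p - 2)/p^3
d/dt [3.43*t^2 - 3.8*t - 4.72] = 6.86*t - 3.8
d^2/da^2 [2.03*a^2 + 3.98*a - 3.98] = 4.06000000000000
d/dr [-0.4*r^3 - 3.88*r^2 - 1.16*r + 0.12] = -1.2*r^2 - 7.76*r - 1.16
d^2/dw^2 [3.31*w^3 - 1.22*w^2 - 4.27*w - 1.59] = 19.86*w - 2.44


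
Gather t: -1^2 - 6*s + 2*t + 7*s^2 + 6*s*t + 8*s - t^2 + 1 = 7*s^2 + 2*s - t^2 + t*(6*s + 2)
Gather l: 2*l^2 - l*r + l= 2*l^2 + l*(1 - r)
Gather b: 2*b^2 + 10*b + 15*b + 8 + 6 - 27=2*b^2 + 25*b - 13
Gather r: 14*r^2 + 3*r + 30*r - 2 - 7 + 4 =14*r^2 + 33*r - 5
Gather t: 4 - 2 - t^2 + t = -t^2 + t + 2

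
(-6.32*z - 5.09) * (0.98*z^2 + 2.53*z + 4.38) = -6.1936*z^3 - 20.9778*z^2 - 40.5593*z - 22.2942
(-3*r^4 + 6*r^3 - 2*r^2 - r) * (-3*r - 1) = 9*r^5 - 15*r^4 + 5*r^2 + r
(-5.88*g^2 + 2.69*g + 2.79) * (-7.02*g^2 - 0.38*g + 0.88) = 41.2776*g^4 - 16.6494*g^3 - 25.7824*g^2 + 1.307*g + 2.4552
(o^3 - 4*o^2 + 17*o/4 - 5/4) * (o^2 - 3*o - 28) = o^5 - 7*o^4 - 47*o^3/4 + 98*o^2 - 461*o/4 + 35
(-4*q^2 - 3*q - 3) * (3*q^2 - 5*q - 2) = -12*q^4 + 11*q^3 + 14*q^2 + 21*q + 6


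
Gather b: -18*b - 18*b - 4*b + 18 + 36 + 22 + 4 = 80 - 40*b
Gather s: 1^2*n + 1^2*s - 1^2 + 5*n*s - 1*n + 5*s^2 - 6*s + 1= 5*s^2 + s*(5*n - 5)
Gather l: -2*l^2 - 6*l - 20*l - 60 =-2*l^2 - 26*l - 60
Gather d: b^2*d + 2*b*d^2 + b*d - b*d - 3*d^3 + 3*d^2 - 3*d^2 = b^2*d + 2*b*d^2 - 3*d^3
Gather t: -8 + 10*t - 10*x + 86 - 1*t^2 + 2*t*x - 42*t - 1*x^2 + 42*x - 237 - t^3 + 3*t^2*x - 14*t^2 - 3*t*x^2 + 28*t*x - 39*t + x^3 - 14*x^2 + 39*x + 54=-t^3 + t^2*(3*x - 15) + t*(-3*x^2 + 30*x - 71) + x^3 - 15*x^2 + 71*x - 105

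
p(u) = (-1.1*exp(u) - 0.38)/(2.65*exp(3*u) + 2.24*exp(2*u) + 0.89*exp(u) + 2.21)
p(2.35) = -0.00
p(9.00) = 0.00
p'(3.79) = 0.00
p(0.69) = -0.08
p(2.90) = -0.00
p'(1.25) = 0.05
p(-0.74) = -0.26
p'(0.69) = 0.12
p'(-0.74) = 0.02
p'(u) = (-1.1*exp(u) - 0.38)*(-7.95*exp(3*u) - 4.48*exp(2*u) - 0.89*exp(u))/(2.65*exp(3*u) + 2.24*exp(2*u) + 0.89*exp(u) + 2.21)^2 - 1.1*exp(u)/(2.65*exp(3*u) + 2.24*exp(2*u) + 0.89*exp(u) + 2.21) = (5.83*exp(3*u) + 5.485*exp(2*u) + 1.7024*exp(u) - 2.0928)*exp(u)/(7.0225*exp(6*u) + 11.872*exp(5*u) + 9.7346*exp(4*u) + 15.7002*exp(3*u) + 10.6929*exp(2*u) + 3.9338*exp(u) + 4.8841)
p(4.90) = -0.00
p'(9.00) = 0.00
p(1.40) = -0.02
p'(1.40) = 0.04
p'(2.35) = 0.01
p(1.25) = -0.03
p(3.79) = -0.00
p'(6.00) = 0.00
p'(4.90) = 0.00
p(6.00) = 0.00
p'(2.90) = 0.00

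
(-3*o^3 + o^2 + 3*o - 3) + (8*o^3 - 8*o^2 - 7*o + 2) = 5*o^3 - 7*o^2 - 4*o - 1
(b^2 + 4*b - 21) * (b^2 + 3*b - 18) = b^4 + 7*b^3 - 27*b^2 - 135*b + 378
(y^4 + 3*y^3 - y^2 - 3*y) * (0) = 0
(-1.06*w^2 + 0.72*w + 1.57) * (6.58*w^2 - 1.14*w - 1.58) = -6.9748*w^4 + 5.946*w^3 + 11.1846*w^2 - 2.9274*w - 2.4806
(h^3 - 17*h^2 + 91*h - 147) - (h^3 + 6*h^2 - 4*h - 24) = -23*h^2 + 95*h - 123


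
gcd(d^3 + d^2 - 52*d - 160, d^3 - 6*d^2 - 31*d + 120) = d^2 - 3*d - 40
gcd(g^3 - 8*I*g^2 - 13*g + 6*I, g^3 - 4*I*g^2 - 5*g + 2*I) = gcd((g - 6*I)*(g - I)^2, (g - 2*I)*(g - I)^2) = g^2 - 2*I*g - 1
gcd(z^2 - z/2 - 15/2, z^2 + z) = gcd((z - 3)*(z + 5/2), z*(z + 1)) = 1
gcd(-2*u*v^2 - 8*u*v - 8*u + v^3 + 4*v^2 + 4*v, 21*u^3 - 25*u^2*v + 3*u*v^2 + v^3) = 1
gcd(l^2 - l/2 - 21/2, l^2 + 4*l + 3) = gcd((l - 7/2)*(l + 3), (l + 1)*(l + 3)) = l + 3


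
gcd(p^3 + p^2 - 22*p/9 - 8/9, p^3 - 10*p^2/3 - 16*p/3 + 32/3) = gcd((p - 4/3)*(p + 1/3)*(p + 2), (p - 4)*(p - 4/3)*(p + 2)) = p^2 + 2*p/3 - 8/3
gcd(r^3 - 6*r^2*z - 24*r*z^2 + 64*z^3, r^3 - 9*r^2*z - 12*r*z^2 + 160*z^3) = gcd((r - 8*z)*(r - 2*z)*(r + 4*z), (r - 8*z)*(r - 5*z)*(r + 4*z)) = -r^2 + 4*r*z + 32*z^2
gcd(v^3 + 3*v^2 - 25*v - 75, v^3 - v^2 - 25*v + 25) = v^2 - 25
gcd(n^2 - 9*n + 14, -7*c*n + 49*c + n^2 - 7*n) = n - 7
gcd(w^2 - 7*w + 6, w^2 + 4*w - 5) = w - 1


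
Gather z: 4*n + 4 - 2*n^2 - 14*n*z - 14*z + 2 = -2*n^2 + 4*n + z*(-14*n - 14) + 6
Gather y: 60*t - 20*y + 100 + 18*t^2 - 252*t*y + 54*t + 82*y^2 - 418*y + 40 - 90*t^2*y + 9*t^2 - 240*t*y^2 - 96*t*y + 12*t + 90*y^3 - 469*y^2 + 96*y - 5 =27*t^2 + 126*t + 90*y^3 + y^2*(-240*t - 387) + y*(-90*t^2 - 348*t - 342) + 135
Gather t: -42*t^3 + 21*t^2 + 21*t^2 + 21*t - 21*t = -42*t^3 + 42*t^2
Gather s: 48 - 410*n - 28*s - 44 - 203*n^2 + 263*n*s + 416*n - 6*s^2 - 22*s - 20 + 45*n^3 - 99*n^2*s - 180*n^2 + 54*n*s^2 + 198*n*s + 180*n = 45*n^3 - 383*n^2 + 186*n + s^2*(54*n - 6) + s*(-99*n^2 + 461*n - 50) - 16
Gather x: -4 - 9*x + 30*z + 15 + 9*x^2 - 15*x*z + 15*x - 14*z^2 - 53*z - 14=9*x^2 + x*(6 - 15*z) - 14*z^2 - 23*z - 3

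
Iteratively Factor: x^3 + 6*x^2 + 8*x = (x + 2)*(x^2 + 4*x) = (x + 2)*(x + 4)*(x)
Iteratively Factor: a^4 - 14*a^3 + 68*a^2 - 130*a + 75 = (a - 5)*(a^3 - 9*a^2 + 23*a - 15) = (a - 5)*(a - 3)*(a^2 - 6*a + 5) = (a - 5)*(a - 3)*(a - 1)*(a - 5)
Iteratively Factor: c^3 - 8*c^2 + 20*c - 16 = (c - 4)*(c^2 - 4*c + 4) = (c - 4)*(c - 2)*(c - 2)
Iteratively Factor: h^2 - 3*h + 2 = (h - 1)*(h - 2)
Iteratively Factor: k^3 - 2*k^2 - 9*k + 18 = (k - 3)*(k^2 + k - 6) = (k - 3)*(k - 2)*(k + 3)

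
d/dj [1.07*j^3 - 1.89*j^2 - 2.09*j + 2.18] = 3.21*j^2 - 3.78*j - 2.09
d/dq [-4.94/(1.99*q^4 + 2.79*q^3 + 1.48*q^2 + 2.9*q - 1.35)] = (39.3224*q^3 + 41.3478*q^2 + 14.6224*q + 14.326)/(1.99*q^4 + 2.79*q^3 + 1.48*q^2 + 2.9*q - 1.35)^2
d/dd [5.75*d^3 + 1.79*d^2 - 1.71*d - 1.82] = 17.25*d^2 + 3.58*d - 1.71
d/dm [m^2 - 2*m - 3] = 2*m - 2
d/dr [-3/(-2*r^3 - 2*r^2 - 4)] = 3*r*(-3*r - 2)/(2*(r^3 + r^2 + 2)^2)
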